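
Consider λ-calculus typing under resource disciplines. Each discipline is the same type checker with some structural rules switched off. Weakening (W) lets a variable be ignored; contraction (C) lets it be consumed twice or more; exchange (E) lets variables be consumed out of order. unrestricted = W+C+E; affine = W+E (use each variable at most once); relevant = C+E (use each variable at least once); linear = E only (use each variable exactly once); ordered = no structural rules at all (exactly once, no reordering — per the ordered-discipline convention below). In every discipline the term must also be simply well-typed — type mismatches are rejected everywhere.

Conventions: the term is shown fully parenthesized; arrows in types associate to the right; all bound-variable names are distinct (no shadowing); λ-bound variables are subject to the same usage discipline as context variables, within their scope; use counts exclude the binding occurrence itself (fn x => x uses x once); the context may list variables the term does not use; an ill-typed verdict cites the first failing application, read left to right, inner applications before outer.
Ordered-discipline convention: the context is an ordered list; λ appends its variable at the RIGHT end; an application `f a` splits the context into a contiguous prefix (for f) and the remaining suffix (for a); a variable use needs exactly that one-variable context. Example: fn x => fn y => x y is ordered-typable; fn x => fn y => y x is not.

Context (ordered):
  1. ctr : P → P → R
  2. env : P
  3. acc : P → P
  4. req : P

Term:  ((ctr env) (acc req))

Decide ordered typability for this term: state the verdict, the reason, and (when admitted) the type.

yes — ctr, env, acc, req: once each, no exchange needed; term : R
usage: ctr=1, env=1, acc=1, req=1
order of uses: ctr, env, acc, req
typing: well-typed at R
per-discipline verdicts: ordered ✓; linear ✓; affine ✓; relevant ✓; unrestricted ✓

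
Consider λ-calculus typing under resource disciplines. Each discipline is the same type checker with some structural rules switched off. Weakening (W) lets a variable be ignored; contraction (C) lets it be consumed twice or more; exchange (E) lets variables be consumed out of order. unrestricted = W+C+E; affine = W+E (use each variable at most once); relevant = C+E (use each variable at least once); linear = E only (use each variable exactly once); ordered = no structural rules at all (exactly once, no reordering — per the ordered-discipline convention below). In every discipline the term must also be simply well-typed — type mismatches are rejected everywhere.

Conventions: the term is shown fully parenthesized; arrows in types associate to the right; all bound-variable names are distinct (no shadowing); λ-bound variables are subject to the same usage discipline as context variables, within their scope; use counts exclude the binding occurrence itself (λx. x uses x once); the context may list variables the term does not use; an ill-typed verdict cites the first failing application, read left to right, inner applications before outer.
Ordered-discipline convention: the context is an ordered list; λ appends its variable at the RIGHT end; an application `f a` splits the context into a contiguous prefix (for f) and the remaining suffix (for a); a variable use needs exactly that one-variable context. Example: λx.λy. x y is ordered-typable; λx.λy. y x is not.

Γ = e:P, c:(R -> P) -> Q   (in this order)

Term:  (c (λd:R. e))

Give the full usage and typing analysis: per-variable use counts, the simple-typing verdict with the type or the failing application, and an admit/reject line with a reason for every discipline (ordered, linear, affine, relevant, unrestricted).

use counts: e: 1, c: 1, d (bound): 0
uses in reading order: c, e
typing: well-typed at Q
ordered: ✗, d never used (weakening)
linear: ✗, d never used (weakening)
affine: ✓, no duplicate uses among e, c, d
relevant: ✗, d never used (weakening)
unrestricted: ✓, typability at Q is all that's needed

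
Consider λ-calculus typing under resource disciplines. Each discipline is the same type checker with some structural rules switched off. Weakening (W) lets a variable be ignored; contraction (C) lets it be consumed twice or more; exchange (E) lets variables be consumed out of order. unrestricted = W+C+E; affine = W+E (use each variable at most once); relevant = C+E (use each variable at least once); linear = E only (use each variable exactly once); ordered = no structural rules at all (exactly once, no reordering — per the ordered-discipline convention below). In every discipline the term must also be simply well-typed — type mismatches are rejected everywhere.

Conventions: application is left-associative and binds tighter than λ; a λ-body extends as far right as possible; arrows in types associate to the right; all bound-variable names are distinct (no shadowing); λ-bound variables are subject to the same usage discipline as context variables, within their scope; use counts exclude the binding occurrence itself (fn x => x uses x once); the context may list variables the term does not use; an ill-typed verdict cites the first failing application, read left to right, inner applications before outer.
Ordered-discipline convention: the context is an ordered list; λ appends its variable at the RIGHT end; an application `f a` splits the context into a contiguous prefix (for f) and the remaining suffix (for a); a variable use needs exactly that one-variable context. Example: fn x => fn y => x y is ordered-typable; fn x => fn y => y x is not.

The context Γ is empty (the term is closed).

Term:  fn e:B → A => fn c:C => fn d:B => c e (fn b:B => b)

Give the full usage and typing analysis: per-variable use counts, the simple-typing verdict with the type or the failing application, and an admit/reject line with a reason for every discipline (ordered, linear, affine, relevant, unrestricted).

counts: e (bound) ×1; c (bound) ×1; d (bound) ×0; b (bound) ×1
left-to-right use order: c, e, b
typing: ill-typed: non-arrow in function slot: C
ordered: ✗ — a type mismatch blocks all five
linear: ✗ — the type mismatch rejects it
affine: ✗ — not simply typable
relevant: ✗ — fails simple typing
unrestricted: ✗ — a type mismatch blocks all five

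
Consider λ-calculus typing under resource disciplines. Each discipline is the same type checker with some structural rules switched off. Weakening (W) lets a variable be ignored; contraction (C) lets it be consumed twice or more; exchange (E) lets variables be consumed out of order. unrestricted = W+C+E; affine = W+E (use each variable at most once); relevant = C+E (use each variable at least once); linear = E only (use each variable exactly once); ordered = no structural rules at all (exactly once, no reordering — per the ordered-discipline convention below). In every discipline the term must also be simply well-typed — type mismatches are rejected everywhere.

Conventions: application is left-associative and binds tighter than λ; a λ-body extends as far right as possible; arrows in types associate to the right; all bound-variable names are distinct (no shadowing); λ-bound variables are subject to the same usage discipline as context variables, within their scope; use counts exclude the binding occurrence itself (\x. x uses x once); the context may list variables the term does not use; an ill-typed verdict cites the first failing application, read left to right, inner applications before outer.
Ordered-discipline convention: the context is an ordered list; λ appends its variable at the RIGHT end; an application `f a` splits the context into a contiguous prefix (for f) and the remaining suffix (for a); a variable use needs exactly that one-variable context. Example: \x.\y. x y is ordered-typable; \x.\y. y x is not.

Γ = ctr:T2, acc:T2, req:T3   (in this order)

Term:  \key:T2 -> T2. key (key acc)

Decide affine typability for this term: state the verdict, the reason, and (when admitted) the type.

no — uses contraction: key ×2
usage: ctr: 0, acc: 1, req: 0, key (λ-bound): 2
left-to-right use order: key, key, acc
typing: ✓ — (T2 -> T2) -> T2
summary: ordered ✗ | linear ✗ | affine ✗ | relevant ✗ | unrestricted ✓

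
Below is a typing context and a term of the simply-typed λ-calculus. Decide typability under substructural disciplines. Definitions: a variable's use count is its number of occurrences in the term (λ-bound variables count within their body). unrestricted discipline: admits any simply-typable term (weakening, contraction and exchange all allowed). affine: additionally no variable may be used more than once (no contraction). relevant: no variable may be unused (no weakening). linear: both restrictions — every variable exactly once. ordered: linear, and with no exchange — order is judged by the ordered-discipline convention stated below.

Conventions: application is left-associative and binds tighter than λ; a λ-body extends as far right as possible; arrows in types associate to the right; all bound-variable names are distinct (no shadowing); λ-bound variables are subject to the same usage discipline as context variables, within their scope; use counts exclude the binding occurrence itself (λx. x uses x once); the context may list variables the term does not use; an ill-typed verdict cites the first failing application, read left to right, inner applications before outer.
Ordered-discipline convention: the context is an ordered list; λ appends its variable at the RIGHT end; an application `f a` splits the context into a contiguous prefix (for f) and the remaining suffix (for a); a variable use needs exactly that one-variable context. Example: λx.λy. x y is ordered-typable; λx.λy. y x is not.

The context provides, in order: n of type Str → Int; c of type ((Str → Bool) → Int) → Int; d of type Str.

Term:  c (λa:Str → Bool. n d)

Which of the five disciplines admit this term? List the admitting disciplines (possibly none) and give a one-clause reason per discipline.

admitted in: affine, unrestricted
usage: n: 1; c: 1; d: 1; a [bound]: 0
order of uses: c, n, d
typing: well-typed at Int
ordered: ✗, needs weakening: a unused
linear: ✗, needs weakening: a unused
affine: ✓, at most one use each (n, c, d, a)
relevant: ✗, needs weakening: a unused
unrestricted: ✓, well-typed at Int; no restrictions here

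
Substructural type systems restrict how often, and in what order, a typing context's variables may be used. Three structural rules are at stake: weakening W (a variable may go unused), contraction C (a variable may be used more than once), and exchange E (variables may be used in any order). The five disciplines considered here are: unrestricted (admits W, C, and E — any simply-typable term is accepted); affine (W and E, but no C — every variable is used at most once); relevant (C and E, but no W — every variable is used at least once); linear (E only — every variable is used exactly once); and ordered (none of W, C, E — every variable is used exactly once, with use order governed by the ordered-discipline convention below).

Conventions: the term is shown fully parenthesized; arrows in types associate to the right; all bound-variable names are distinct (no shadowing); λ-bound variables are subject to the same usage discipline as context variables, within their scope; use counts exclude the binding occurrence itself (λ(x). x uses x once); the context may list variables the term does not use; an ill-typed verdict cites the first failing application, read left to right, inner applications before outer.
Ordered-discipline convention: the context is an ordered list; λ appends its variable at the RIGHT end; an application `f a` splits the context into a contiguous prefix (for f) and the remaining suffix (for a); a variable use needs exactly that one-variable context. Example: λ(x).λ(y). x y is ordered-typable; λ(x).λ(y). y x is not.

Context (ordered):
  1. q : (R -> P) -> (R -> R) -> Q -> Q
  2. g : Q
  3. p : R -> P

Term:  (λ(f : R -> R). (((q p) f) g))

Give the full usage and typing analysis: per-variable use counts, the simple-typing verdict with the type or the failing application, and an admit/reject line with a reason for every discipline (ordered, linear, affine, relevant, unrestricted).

usage: q: 1×, g: 1×, p: 1×, f (λ-bound): 1×
order of uses: q, p, f, g
typing: the term checks, with type (R -> R) -> Q
ordered ✗ (use order q, p, f, g needs exchange)
linear ✓ (single use per variable (q, g, p, f))
affine ✓ (no duplicate uses among q, g, p, f)
relevant ✓ (none of q, g, p, f goes unused)
unrestricted ✓ (type-checks ((R -> R) -> Q) and nothing is barred)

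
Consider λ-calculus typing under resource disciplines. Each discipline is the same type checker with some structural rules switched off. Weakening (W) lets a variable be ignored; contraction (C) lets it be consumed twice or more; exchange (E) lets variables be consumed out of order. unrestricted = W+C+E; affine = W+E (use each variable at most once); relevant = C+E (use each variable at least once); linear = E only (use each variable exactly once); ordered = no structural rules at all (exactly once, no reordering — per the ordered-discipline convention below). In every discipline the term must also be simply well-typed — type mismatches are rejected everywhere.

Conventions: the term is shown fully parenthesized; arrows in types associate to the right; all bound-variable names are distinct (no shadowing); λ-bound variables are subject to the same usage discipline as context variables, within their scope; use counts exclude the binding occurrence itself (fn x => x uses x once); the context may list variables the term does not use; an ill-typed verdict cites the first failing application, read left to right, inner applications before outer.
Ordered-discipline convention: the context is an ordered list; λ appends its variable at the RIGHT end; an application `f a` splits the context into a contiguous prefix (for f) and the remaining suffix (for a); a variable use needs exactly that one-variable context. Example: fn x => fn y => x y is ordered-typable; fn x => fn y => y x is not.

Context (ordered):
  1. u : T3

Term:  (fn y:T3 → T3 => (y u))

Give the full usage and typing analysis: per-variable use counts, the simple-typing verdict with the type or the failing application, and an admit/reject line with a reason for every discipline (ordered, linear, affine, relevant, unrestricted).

variable uses: u=1; y (λ-bound)=1
use order (left to right): y, u
typing: well-typed at (T3 → T3) → T3
ordered ✗ (use order y, u needs exchange)
linear ✓ (single use per variable (u, y))
affine ✓ (u, y: no repeats, contraction unneeded)
relevant ✓ (none of u, y goes unused)
unrestricted ✓ (simply typable at (T3 → T3) → T3; W, C, E all held)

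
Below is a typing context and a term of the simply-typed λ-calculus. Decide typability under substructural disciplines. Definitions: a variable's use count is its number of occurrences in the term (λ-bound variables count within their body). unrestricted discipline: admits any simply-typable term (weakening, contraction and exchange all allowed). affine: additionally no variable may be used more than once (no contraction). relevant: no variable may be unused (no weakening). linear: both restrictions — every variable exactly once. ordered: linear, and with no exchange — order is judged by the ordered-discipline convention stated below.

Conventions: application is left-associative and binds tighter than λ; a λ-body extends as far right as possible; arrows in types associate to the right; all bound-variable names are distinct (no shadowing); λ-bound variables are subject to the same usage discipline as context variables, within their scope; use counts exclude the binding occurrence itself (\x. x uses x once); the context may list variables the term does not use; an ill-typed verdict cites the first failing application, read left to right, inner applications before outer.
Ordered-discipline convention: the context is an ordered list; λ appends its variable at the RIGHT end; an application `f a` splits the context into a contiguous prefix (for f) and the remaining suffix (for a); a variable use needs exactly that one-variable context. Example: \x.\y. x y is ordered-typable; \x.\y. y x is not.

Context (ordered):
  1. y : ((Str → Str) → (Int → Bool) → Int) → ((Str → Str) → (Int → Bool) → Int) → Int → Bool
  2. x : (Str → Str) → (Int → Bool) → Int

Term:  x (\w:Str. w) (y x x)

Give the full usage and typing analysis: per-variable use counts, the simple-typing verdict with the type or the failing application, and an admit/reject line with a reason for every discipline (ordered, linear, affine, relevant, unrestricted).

variable uses: y ×1; x ×3; w (λ-bound) ×1
left-to-right use order: x, w, y, x, x
typing: the term checks, with type Int
ordered: ✗, needs contraction — x ×3
linear: ✗, needs contraction — x ×3
affine: ✗, needs contraction — x ×3
relevant: ✓, none of y, x, w goes unused
unrestricted: ✓, well-typed at Int; no restrictions here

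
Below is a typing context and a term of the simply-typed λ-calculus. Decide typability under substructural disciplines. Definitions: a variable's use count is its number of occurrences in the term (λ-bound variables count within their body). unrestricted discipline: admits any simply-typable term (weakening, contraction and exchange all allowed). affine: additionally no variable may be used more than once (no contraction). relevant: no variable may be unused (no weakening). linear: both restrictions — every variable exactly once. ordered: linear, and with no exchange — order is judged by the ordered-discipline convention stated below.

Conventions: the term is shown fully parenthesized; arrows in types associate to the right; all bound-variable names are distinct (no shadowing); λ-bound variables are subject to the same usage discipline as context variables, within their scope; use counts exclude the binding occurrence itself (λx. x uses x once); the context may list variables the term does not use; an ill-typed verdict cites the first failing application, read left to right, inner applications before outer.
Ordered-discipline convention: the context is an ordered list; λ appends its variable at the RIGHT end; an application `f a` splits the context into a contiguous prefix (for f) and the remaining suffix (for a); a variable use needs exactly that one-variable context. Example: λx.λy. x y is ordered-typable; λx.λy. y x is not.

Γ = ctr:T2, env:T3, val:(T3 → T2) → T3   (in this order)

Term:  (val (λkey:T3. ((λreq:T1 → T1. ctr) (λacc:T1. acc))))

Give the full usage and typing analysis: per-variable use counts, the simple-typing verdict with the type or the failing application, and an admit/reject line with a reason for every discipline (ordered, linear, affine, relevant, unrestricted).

use counts: ctr: 1×; env: 0×; val: 1×; key (bound): 0×; req (bound): 0×; acc (bound): 1×
use order (left to right): val, ctr, acc
typing: well-typed at T3
ordered: ✗ — env, key, req left unused
linear: ✗ — env, key, req left unused
affine: ✓ — at most one use each (ctr, env, val, key, req, acc)
relevant: ✗ — env, key, req left unused
unrestricted: ✓ — typability at T3 is all that's needed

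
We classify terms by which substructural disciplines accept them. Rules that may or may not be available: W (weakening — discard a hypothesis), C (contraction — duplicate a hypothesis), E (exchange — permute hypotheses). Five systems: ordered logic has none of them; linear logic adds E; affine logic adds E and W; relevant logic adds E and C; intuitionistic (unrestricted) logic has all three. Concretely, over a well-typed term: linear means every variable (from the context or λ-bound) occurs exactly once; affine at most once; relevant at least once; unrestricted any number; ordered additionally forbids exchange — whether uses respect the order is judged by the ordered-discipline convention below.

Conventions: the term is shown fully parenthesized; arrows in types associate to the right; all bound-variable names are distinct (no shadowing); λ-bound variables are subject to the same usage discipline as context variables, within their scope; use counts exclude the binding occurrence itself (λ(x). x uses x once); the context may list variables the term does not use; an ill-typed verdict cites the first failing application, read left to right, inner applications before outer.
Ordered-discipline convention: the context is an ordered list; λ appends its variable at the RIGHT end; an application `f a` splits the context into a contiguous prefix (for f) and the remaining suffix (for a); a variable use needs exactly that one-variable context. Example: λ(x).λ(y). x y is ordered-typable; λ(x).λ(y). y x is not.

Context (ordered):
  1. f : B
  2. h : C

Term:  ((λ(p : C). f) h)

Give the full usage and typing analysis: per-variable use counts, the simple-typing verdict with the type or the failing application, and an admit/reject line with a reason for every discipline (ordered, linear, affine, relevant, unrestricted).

usage: f: 1×; h: 1×; p (bound): 0×
left-to-right use order: f, h
typing: well-typed — term : B
ordered ✗ (needs weakening: p unused)
linear ✗ (needs weakening: p unused)
affine ✓ (no duplicate uses among f, h, p)
relevant ✗ (needs weakening: p unused)
unrestricted ✓ (simply typable at B; W, C, E all held)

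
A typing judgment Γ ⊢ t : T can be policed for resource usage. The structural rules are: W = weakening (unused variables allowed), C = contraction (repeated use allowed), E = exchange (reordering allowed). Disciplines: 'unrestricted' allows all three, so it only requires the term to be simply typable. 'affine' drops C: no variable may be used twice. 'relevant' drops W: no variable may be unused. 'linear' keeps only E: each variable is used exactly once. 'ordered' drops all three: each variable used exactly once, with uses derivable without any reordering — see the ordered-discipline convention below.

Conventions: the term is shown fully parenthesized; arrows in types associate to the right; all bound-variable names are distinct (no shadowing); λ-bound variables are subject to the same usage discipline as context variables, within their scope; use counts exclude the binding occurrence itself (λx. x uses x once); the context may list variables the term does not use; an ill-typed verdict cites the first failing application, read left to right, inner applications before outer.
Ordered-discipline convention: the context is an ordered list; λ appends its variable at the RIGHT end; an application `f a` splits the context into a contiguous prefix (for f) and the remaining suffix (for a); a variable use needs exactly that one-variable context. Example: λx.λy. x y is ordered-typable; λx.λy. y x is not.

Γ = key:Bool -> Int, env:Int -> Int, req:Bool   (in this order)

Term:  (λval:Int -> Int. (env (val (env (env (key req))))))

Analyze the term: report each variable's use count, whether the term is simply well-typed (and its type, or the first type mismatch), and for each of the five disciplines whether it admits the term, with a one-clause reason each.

counts: key ×1; env ×3; req ×1; val [bound] ×1
use order (left to right): env, val, env, env, key, req
typing: well-typed at (Int -> Int) -> Int
ordered: ✗, repeated use of env ×3
linear: ✗, repeated use of env ×3
affine: ✗, repeated use of env ×3
relevant: ✓, key, env, req, val: all used, weakening unneeded
unrestricted: ✓, simply typable at (Int -> Int) -> Int; W, C, E all held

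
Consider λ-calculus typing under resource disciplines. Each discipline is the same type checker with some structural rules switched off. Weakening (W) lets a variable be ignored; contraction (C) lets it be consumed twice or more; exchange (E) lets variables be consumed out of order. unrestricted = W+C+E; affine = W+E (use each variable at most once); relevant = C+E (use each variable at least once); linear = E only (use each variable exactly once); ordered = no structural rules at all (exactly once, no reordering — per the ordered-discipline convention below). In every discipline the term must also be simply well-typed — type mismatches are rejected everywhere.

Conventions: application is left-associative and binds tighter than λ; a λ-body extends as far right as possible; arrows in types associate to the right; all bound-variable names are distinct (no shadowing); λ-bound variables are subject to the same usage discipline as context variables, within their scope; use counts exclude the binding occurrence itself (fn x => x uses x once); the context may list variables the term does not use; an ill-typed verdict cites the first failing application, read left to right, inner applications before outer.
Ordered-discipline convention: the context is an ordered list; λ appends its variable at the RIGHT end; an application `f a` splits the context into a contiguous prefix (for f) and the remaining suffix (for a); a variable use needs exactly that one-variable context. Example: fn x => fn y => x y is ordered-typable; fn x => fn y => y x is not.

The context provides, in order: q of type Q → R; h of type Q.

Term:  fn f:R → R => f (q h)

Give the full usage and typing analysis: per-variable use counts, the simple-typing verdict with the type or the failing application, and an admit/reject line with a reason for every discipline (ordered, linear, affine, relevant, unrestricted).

variable uses: q=1; h=1; f [bound]=1
left-to-right use order: f, q, h
typing: ✓ — (R → R) → R
ordered: ✗, no contiguous prefix/suffix split fits f, q, h
linear: ✓, single use per variable (q, h, f)
affine: ✓, q, h, f: no repeats, contraction unneeded
relevant: ✓, at least one use each (q, h, f)
unrestricted: ✓, well-typed at (R → R) → R; no restrictions here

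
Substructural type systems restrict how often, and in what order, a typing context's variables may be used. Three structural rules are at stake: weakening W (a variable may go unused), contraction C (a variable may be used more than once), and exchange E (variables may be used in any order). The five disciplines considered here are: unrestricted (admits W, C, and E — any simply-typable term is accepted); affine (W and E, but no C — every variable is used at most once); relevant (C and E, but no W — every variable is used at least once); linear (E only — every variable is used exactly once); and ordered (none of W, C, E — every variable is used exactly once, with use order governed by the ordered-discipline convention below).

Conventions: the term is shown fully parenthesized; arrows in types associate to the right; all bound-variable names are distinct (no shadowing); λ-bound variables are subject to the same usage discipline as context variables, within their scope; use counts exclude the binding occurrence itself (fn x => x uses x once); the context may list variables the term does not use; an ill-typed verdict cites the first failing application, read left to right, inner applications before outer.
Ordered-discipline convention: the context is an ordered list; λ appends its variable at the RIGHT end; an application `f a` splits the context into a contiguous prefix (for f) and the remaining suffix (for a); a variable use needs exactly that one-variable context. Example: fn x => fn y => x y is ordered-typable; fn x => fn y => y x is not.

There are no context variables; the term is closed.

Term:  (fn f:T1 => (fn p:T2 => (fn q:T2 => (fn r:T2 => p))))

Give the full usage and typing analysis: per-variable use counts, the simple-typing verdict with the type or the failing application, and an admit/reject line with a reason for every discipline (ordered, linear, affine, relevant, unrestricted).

usage: f (bound) ×0, p (bound) ×1, q (bound) ×0, r (bound) ×0
uses in reading order: p
typing: well-typed — term : T1 -> T2 -> T2 -> T2 -> T2
ordered: ✗ — unused: f, q, r — weakening required
linear: ✗ — unused: f, q, r — weakening required
affine: ✓ — no duplicate uses among f, p, q, r
relevant: ✗ — unused: f, q, r — weakening required
unrestricted: ✓ — well-typed at T1 -> T2 -> T2 -> T2 -> T2; no restrictions here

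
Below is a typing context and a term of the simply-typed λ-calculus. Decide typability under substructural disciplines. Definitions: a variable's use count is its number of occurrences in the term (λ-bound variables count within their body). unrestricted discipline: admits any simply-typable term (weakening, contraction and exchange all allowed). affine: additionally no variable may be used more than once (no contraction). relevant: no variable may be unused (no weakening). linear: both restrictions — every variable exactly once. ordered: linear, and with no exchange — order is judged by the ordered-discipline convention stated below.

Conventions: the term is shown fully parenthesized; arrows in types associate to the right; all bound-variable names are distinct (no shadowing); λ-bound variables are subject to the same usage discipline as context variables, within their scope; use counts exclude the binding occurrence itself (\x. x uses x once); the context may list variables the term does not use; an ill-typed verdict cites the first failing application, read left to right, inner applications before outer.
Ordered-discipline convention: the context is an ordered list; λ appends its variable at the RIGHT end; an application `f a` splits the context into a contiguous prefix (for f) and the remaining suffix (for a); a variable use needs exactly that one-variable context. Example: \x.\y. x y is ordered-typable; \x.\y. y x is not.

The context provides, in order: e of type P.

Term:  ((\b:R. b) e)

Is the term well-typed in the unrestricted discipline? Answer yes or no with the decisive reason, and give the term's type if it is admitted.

no — a type mismatch blocks all five
usage: e: 1×; b (bound): 1×
order of uses: b, e
typing: ill-typed: argument of type P where R is required
all disciplines: ordered ✗ | linear ✗ | affine ✗ | relevant ✗ | unrestricted ✗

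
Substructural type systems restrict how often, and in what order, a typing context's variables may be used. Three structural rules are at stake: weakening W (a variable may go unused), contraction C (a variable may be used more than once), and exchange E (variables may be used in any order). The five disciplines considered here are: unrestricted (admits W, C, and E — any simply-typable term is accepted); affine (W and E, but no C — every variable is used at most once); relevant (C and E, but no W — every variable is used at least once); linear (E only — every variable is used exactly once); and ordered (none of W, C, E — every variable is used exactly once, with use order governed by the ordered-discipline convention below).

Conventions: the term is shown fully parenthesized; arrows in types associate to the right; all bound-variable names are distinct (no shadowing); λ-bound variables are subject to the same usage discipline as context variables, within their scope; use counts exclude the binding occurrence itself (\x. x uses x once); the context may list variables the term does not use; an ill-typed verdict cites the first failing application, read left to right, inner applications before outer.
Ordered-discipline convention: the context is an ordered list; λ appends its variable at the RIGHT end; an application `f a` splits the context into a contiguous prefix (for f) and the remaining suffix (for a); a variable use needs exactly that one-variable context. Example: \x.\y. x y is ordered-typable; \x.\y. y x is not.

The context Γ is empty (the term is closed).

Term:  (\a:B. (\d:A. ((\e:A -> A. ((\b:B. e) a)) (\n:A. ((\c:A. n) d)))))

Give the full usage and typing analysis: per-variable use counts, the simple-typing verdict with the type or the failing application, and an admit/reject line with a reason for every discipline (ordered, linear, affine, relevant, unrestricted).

variable uses: a (bound): 1×, d (bound): 1×, e (bound): 1×, b (bound): 0×, n (bound): 1×, c (bound): 0×
order of uses: e, a, n, d
typing: ✓ — B -> A -> A -> A
ordered: ✗, b, c never used (weakening)
linear: ✗, b, c never used (weakening)
affine: ✓, none of a, d, e, b, n, c used more than once
relevant: ✗, b, c never used (weakening)
unrestricted: ✓, well-typed at B -> A -> A -> A; no restrictions here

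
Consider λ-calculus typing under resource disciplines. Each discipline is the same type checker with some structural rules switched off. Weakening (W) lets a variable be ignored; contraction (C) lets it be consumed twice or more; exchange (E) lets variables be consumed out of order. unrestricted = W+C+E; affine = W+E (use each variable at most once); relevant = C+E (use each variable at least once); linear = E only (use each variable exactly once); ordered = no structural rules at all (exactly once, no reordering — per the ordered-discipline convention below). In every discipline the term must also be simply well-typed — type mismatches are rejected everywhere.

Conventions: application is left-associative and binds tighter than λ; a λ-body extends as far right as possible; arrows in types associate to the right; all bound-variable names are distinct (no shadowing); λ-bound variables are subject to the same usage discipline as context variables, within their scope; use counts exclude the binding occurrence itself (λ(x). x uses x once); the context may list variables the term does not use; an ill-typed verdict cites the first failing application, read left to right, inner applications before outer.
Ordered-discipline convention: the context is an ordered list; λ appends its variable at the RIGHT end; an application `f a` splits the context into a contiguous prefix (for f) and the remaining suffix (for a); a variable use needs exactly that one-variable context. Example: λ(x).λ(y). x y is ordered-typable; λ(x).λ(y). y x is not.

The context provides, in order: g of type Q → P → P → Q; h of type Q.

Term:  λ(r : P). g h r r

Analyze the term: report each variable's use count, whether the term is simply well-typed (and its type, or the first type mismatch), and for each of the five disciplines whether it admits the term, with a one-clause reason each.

use counts: g: 1; h: 1; r (λ-bound): 2
uses in reading order: g, h, r, r
typing: ✓ — P → Q
ordered: ✗ — r ×2 used more than once (contraction)
linear: ✗ — r ×2 used more than once (contraction)
affine: ✗ — r ×2 used more than once (contraction)
relevant: ✓ — g, h, r: all used, weakening unneeded
unrestricted: ✓ — type-checks (P → Q) and nothing is barred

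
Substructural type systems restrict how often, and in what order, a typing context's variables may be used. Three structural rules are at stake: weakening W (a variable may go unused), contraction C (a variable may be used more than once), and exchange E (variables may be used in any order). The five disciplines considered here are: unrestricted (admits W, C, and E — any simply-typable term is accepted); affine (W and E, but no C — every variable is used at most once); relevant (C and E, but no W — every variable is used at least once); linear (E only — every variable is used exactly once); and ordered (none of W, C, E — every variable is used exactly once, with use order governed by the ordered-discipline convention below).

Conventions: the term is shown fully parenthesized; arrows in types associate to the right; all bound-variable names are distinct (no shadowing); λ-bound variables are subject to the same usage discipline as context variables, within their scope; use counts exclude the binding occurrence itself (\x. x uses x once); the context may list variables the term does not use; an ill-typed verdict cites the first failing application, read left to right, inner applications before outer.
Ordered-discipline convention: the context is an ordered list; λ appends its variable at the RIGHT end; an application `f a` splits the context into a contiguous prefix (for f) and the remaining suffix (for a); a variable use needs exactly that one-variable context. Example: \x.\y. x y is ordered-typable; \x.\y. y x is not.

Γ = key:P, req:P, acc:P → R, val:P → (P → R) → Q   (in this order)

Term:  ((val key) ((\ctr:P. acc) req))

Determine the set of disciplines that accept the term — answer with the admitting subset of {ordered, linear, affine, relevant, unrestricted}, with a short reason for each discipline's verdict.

accepted by: affine, unrestricted
variable uses: key: 1×, req: 1×, acc: 1×, val: 1×, ctr (bound): 0×
left-to-right use order: val, key, acc, req
typing: the term checks, with type Q
ordered: ✗ — ctr never used (weakening)
linear: ✗ — ctr never used (weakening)
affine: ✓ — no duplicate uses among key, req, acc, val, ctr
relevant: ✗ — ctr never used (weakening)
unrestricted: ✓ — simply typable at Q; W, C, E all held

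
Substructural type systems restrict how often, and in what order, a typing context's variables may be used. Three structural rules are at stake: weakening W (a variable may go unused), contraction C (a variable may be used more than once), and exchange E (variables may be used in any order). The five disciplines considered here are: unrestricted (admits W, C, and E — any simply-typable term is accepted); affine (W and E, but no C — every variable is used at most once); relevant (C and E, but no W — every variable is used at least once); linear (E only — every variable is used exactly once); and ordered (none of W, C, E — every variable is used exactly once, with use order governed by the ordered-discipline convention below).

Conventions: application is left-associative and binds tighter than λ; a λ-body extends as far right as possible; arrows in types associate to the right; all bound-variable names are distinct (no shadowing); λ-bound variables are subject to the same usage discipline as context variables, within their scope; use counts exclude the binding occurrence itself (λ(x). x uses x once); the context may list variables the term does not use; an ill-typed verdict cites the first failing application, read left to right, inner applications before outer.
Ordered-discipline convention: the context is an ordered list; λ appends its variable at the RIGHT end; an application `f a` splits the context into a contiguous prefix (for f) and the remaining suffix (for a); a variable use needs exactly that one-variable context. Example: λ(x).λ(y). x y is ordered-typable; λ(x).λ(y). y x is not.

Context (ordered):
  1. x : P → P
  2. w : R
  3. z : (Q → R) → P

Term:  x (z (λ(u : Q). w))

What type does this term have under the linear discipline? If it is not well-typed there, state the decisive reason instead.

not well-typed under linear — u left unused
counts: x: 1; w: 1; z: 1; u [bound]: 0
uses in reading order: x, z, w
typing: well-typed at P
per-discipline verdicts: ordered ✗; linear ✗; affine ✓; relevant ✗; unrestricted ✓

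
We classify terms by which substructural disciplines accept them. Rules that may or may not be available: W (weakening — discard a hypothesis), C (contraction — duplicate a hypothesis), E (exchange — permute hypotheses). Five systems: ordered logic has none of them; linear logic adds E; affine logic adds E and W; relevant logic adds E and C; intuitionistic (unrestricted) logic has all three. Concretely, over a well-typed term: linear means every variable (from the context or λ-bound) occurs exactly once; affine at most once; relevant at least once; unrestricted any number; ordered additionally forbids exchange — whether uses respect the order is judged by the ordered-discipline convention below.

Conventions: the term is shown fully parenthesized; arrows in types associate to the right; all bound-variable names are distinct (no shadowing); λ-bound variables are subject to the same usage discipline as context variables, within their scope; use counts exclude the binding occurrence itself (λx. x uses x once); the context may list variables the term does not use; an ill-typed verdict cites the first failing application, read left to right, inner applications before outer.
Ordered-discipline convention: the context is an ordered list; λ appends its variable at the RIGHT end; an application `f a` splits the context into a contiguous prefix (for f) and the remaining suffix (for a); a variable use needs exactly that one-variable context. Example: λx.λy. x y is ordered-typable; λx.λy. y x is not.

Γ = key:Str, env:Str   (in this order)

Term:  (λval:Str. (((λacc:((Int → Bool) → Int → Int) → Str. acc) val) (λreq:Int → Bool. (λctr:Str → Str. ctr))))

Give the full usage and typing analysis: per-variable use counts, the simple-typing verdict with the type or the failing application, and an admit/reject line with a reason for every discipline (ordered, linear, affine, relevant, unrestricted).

use counts: key ×0, env ×0, val [bound] ×1, acc [bound] ×1, req [bound] ×0, ctr [bound] ×1
left-to-right use order: acc, val, ctr
typing: ill-typed: an application expects ((Int → Bool) → Int → Int) → Str but receives Str
ordered: ✗, fails simple typing
linear: ✗, a type mismatch blocks all five
affine: ✗, the type mismatch rejects it
relevant: ✗, not simply typable
unrestricted: ✗, fails simple typing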